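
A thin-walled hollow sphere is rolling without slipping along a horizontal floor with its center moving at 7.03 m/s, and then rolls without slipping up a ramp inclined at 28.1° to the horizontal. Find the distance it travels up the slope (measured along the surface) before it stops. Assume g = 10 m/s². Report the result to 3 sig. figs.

The moment of inertia is (2/3)MR², giving k ≡ I/(MR²) = 2/3.
Rolling without slipping gives ω = v/R, so the total kinetic energy is ½Mv² + ½Iω² = ½(1+k)Mv² = (5/6)Mv².
Setting this equal to Mgh gives the vertical rise h = (1+k)v₀²/(2g) = 1.667×7.03²/(2×10) = 4.118 m.
Along the incline, d = h/sinθ = 4.118/sin28.1° ≈ 8.74 m.

d ≈ 8.74 m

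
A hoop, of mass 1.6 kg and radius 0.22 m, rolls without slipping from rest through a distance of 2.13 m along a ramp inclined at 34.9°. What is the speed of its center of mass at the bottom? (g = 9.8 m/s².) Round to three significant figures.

v ≈ 3.46 m/s

Here I = MR², so the shape factor k = I/(MR²) = 1.
Since it rolls without slipping, ω = v/R and KE = ½Mv² + ½Iω² = ½(1+k)Mv² = Mv².
The vertical drop is h = L sinθ = 2.13 × sin34.9° = 1.219 m.
Energy conservation: Mgh = Mv², so v = √(2gh/(1+k)) = √(2 × 9.8 × 1.219 / 2) ≈ 3.46 m/s.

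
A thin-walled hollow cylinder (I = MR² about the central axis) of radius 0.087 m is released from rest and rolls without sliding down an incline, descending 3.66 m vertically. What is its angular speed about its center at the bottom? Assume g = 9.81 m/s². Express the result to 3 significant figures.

The moment of inertia is MR², giving k ≡ I/(MR²) = 1.
The rolling condition ω = v/R makes the rotational term ½I(v/R)² = ½kMv², so KE_total = ½(1+k)Mv² = Mv².
Energy conservation Mgh = ½(1+k)Mv² gives v = √(2gh/(1+k)) = √(2 × 9.81 × 3.66 / 2) = 5.992 m/s.
The angular speed follows from ω = v/R = 5.992/0.087 ≈ 68.9 rad/s.

ω ≈ 68.9 rad/s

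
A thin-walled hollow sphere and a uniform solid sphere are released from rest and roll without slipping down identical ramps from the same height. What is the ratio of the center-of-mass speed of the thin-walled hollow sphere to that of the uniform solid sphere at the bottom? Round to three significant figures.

v_ratio ≈ 0.917

Each satisfies Mgh = ½(1+k)Mv² with k = I/(MR²), so v ∝ 1/√(1+k).
For the thin-walled hollow sphere k = 2/3; for the uniform solid sphere k = 0.4.
v₁/v₂ = √((1+k₂)/(1+k₁)) = √(1.4/1.667) ≈ 0.917.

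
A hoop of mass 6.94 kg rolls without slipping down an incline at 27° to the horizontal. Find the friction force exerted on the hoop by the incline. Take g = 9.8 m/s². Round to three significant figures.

f ≈ 15.4 N

Here I = MR², so the shape factor k = I/(MR²) = 1.
Newton's second law down the slope: Mg sinθ − f = Ma. The torque equation fR = Iα (with α = a/R) gives f = kMa.
Combining, a = g sinθ/(1+k) and f = kMa = kMg sinθ/(1+k).
f = 1 × 6.94 × 9.8 × sin27° / 2 ≈ 15.4 N.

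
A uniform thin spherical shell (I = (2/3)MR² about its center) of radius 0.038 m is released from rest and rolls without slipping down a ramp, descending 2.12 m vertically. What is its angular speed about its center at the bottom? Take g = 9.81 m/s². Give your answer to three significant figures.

ω ≈ 131 rad/s

For this body I = (2/3)MR², i.e. k = I/(MR²) = 2/3.
Since it rolls without slipping, ω = v/R and KE = ½Mv² + ½Iω² = ½(1+k)Mv² = (5/6)Mv².
Energy conservation Mgh = ½(1+k)Mv² gives v = √(2gh/(1+k)) = √(2 × 9.81 × 2.12 / 1.667) = 4.996 m/s.
The angular speed follows from ω = v/R = 4.996/0.038 ≈ 131 rad/s.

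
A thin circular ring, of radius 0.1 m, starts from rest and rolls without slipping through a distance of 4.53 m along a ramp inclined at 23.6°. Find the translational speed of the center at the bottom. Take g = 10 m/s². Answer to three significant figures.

v ≈ 4.26 m/s

Here I = MR², so the shape factor k = I/(MR²) = 1.
Rolling without slipping gives ω = v/R, so the total kinetic energy is ½Mv² + ½Iω² = ½(1+k)Mv² = Mv².
The vertical drop is h = L sinθ = 4.53 × sin23.6° = 1.814 m.
Energy conservation: Mgh = Mv², so v = √(2gh/(1+k)) = √(2 × 10 × 1.814 / 2) ≈ 4.26 m/s.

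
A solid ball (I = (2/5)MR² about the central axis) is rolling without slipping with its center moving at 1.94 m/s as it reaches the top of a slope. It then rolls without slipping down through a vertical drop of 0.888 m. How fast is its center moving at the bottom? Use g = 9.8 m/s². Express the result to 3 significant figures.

v ≈ 4.02 m/s

Here I = (2/5)MR², so the shape factor k = I/(MR²) = 0.4.
Pure rolling means v = ωR; then KE = ½Mv² + ½I(v/R)² = ½(1+k)Mv² = (7/10)Mv².
Energy conservation: (7/10)Mv₀² + Mgh = (7/10)Mv², so v² = v₀² + 2gh/(1+k).
v = √(1.94² + 2×9.8×0.888/1.4) = √16.2 ≈ 4.02 m/s.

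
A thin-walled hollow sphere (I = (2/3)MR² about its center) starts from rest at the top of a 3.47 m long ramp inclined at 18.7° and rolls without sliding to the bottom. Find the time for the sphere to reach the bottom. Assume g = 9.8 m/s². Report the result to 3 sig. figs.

With I = (2/3)MR², the ratio k = I/(MR²) is 2/3.
Newton's second law down the slope: Mg sinθ − f = Ma. The torque equation fR = Iα (with α = a/R) gives f = kMa.
Hence a = g sinθ/(1+k) = 9.8×sin18.7°/1.667 = 1.885 m/s².
Starting from rest, L = ½at², so t = √(2L/a) = √(2×3.47/1.885) ≈ 1.92 s.

t ≈ 1.92 s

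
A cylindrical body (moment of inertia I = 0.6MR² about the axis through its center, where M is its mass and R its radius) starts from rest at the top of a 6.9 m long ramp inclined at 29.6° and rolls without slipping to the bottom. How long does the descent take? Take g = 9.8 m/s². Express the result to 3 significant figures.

With I = 0.6MR², the ratio k = I/(MR²) is 0.6.
Along the incline Mg sinθ − f = Ma, and torque about the center fR = Iα = kMR²(a/R) gives f = kMa.
Hence a = g sinθ/(1+k) = 9.8×sin29.6°/1.6 = 3.025 m/s².
With constant a from rest, t = √(2L/a) = √(2·6.9/3.025) ≈ 2.14 s.

t ≈ 2.14 s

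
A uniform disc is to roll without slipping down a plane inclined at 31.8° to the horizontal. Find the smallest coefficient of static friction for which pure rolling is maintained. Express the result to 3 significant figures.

μ_min ≈ 0.207

For this body I = (1/2)MR², i.e. k = I/(MR²) = 0.5.
Along the incline Mg sinθ − f = Ma, and torque about the center fR = Iα = kMR²(a/R) gives f = kMa.
These give a = g sinθ/(1+k) and the required friction f = kMg sinθ/(1+k).
The normal force is N = Mg cosθ, so μ_min = f/N = k tanθ/(1+k).
μ_min = 0.5 × tan31.8° / 1.5 ≈ 0.207.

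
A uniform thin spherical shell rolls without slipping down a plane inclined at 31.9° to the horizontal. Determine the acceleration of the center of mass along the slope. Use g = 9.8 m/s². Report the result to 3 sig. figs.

a ≈ 3.11 m/s²

Here I = (2/3)MR², so the shape factor k = I/(MR²) = 2/3.
Newton's second law down the slope: Mg sinθ − f = Ma. The torque equation fR = Iα (with α = a/R) gives f = kMa.
Eliminating f: Mg sinθ = (1+k)Ma, so a = g sinθ/(1+k) = 9.8 × sin31.9° / 1.667 ≈ 3.11 m/s².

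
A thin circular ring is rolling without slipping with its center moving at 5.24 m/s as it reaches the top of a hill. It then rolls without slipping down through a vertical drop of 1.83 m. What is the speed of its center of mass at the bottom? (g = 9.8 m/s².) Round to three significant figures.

v ≈ 6.74 m/s

Here I = MR², so the shape factor k = I/(MR²) = 1.
Pure rolling means v = ωR; then KE = ½Mv² + ½I(v/R)² = ½(1+k)Mv² = Mv².
Energy conservation: Mv₀² + Mgh = Mv², so v² = v₀² + 2gh/(1+k).
v = √(5.24² + 2×9.8×1.83/2) = √45.39 ≈ 6.74 m/s.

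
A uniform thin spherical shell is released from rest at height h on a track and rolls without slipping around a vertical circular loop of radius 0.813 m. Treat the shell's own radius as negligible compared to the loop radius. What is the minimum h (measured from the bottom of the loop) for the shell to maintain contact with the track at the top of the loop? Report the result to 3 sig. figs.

h_min ≈ 2.30 m

With I = (2/3)MR², the ratio k = I/(MR²) is 2/3.
At the top of the loop, the minimum-contact condition is Mg = Mv_top²/r, so v_top² = gr.
With ω = v/R, the kinetic energy at speed v is ½(1+k)Mv² = (5/6)Mv².
Energy conservation from release (height h) to the top (height 2r): Mgh = Mg(2r) + (5/6)M·gr.
Thus h_min = 2r + (1+k)r/2 = r(2 + 1.667/2) = 0.813 × 2.833 ≈ 2.30 m.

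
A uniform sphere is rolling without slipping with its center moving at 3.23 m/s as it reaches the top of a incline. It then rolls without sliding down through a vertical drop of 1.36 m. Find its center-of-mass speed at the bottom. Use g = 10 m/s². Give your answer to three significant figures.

Here I = (2/5)MR², so the shape factor k = I/(MR²) = 0.4.
Rolling without slipping gives ω = v/R, so the total kinetic energy is ½Mv² + ½Iω² = ½(1+k)Mv² = (7/10)Mv².
Energy conservation: (7/10)Mv₀² + Mgh = (7/10)Mv², so v² = v₀² + 2gh/(1+k).
v = √(3.23² + 2×10×1.36/1.4) = √29.86 ≈ 5.46 m/s.

v ≈ 5.46 m/s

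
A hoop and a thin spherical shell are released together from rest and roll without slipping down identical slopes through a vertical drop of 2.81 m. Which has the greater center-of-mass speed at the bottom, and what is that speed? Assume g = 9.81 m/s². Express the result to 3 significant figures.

the thin spherical shell, at v ≈ 5.75 m/s

For rolling without slipping, Mgh = ½(1+k)Mv² where k = I/(MR²), so v = √(2gh/(1+k)).
Hoop: k = 1, giving v = √(2×9.81×2.81/2) = 5.25 m/s.
Thin spherical shell: k = 2/3, giving v = √(2×9.81×2.81/1.667) = 5.751 m/s.
The smaller k wins: the thin spherical shell, at ≈ 5.75 m/s.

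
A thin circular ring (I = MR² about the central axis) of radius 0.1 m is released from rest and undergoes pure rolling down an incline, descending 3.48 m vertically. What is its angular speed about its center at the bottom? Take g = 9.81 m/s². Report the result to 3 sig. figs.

ω ≈ 58.4 rad/s

For this body I = MR², i.e. k = I/(MR²) = 1.
Rolling without slipping gives ω = v/R, so the total kinetic energy is ½Mv² + ½Iω² = ½(1+k)Mv² = Mv².
Energy conservation Mgh = ½(1+k)Mv² gives v = √(2gh/(1+k)) = √(2 × 9.81 × 3.48 / 2) = 5.843 m/s.
The angular speed follows from ω = v/R = 5.843/0.1 ≈ 58.4 rad/s.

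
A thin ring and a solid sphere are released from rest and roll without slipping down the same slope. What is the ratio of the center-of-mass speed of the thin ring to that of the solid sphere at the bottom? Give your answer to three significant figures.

v_ratio ≈ 0.837

Each satisfies Mgh = ½(1+k)Mv² with k = I/(MR²), so v ∝ 1/√(1+k).
For the thin ring k = 1; for the solid sphere k = 0.4.
v₁/v₂ = √((1+k₂)/(1+k₁)) = √(1.4/2) ≈ 0.837.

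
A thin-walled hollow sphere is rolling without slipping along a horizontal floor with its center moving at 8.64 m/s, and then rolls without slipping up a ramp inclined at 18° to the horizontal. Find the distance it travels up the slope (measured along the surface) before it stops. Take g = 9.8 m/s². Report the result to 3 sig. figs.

d ≈ 20.5 m

For this body I = (2/3)MR², i.e. k = I/(MR²) = 2/3.
Since it rolls without slipping, ω = v/R and KE = ½Mv² + ½Iω² = ½(1+k)Mv² = (5/6)Mv².
Setting this equal to Mgh gives the vertical rise h = (1+k)v₀²/(2g) = 1.667×8.64²/(2×9.8) = 6.348 m.
The distance along the slope is d = h/sinθ = 6.348/sin18° ≈ 20.5 m.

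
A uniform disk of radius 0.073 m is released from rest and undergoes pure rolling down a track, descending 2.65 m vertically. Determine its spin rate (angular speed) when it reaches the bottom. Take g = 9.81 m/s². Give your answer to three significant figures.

For this body I = (1/2)MR², i.e. k = I/(MR²) = 0.5.
Rolling without slipping gives ω = v/R, so the total kinetic energy is ½Mv² + ½Iω² = ½(1+k)Mv² = (3/4)Mv².
Energy conservation Mgh = ½(1+k)Mv² gives v = √(2gh/(1+k)) = √(2 × 9.81 × 2.65 / 1.5) = 5.887 m/s.
Then ω = v/R = 5.887 / 0.073 ≈ 80.6 rad/s.

ω ≈ 80.6 rad/s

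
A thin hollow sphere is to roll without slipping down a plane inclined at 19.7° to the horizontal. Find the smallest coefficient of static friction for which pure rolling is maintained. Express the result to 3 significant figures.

μ_min ≈ 0.143

The moment of inertia is (2/3)MR², giving k ≡ I/(MR²) = 2/3.
Along the incline Mg sinθ − f = Ma, and torque about the center fR = Iα = kMR²(a/R) gives f = kMa.
These give a = g sinθ/(1+k) and the required friction f = kMg sinθ/(1+k).
With N = Mg cosθ, the no-slip condition f ≤ μN gives μ_min = f/N = k tanθ/(1+k).
μ_min = (2/3) × tan19.7° / 1.667 ≈ 0.143.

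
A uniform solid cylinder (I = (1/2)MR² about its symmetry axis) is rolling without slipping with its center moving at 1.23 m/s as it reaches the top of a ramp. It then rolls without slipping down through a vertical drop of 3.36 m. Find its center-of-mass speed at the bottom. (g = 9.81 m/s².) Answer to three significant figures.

v ≈ 6.74 m/s

For this body I = (1/2)MR², i.e. k = I/(MR²) = 0.5.
Since it rolls without slipping, ω = v/R and KE = ½Mv² + ½Iω² = ½(1+k)Mv² = (3/4)Mv².
Conserving energy between top and bottom: (3/4)Mv² = (3/4)Mv₀² + Mgh, hence v² = v₀² + 2gh/(1+k).
v = √(1.23² + 2×9.81×3.36/1.5) = √45.46 ≈ 6.74 m/s.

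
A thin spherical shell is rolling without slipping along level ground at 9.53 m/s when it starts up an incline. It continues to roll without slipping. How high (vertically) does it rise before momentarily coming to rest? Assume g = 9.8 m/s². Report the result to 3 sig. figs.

h ≈ 7.72 m

With I = (2/3)MR², the ratio k = I/(MR²) is 2/3.
Pure rolling means v = ωR; then KE = ½Mv² + ½I(v/R)² = ½(1+k)Mv² = (5/6)Mv².
All of this converts to potential energy at the highest point: (5/6)Mv₀² = Mgh.
Thus h = (1+k)v₀²/(2g) = 1.667 × 9.53² / (2 × 9.8) ≈ 7.72 m.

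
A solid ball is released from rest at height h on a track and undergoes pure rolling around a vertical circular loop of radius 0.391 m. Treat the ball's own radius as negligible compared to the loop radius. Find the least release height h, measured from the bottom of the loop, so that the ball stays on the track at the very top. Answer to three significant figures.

h_min ≈ 1.06 m

With I = (2/5)MR², the ratio k = I/(MR²) is 0.4.
At the top of the loop, the minimum-contact condition is Mg = Mv_top²/r, so v_top² = gr.
With ω = v/R, the kinetic energy at speed v is ½(1+k)Mv² = (7/10)Mv².
Energy conservation from release (height h) to the top (height 2r): Mgh = Mg(2r) + (7/10)M·gr.
Thus h_min = 2r + (1+k)r/2 = r(2 + 1.4/2) = 0.391 × 2.7 ≈ 1.06 m.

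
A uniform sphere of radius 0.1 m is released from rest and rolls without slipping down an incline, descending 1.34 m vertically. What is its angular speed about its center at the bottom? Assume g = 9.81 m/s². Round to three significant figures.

Here I = (2/5)MR², so the shape factor k = I/(MR²) = 0.4.
Pure rolling means v = ωR; then KE = ½Mv² + ½I(v/R)² = ½(1+k)Mv² = (7/10)Mv².
Energy conservation Mgh = ½(1+k)Mv² gives v = √(2gh/(1+k)) = √(2 × 9.81 × 1.34 / 1.4) = 4.333 m/s.
Then ω = v/R = 4.333 / 0.1 ≈ 43.3 rad/s.

ω ≈ 43.3 rad/s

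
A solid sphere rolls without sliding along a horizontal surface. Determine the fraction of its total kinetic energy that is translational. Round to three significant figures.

The moment of inertia is (2/5)MR², giving k ≡ I/(MR²) = 0.4.
With ω = v/R, KE_trans = ½Mv² and KE_rot = ½Iω² = ½kMv², so KE_total = ½(1+k)Mv².
The translational fraction is therefore 1/(1+k) = 1/1.4 ≈ 0.714.

fraction ≈ 0.714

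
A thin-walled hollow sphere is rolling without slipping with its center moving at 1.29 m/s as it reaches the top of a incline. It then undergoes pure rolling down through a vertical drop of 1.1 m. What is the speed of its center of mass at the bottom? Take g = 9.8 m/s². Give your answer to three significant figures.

Here I = (2/3)MR², so the shape factor k = I/(MR²) = 2/3.
Since it rolls without slipping, ω = v/R and KE = ½Mv² + ½Iω² = ½(1+k)Mv² = (5/6)Mv².
Conserving energy between top and bottom: (5/6)Mv² = (5/6)Mv₀² + Mgh, hence v² = v₀² + 2gh/(1+k).
v = √(1.29² + 2×9.8×1.1/1.667) = √14.6 ≈ 3.82 m/s.

v ≈ 3.82 m/s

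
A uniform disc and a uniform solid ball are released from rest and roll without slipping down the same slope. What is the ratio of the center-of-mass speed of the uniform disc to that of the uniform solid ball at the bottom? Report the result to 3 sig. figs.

Each satisfies Mgh = ½(1+k)Mv² with k = I/(MR²), so v ∝ 1/√(1+k).
For the uniform disc k = 0.5; for the uniform solid ball k = 0.4.
v₁/v₂ = √((1+k₂)/(1+k₁)) = √(1.4/1.5) ≈ 0.966.

v_ratio ≈ 0.966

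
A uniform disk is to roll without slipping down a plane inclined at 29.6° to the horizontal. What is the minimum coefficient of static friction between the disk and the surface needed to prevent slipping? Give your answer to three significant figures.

μ_min ≈ 0.189

With I = (1/2)MR², the ratio k = I/(MR²) is 0.5.
Translational: Mg sinθ − f = Ma. Rotational about the CM: fR = Iα = kMRa, so f = kMa.
These give a = g sinθ/(1+k) and the required friction f = kMg sinθ/(1+k).
The normal force is N = Mg cosθ, so μ_min = f/N = k tanθ/(1+k).
μ_min = 0.5 × tan29.6° / 1.5 ≈ 0.189.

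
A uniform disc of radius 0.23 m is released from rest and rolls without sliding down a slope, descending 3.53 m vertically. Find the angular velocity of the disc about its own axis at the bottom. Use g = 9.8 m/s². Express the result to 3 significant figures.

ω ≈ 29.5 rad/s

With I = (1/2)MR², the ratio k = I/(MR²) is 0.5.
Rolling without slipping gives ω = v/R, so the total kinetic energy is ½Mv² + ½Iω² = ½(1+k)Mv² = (3/4)Mv².
Energy conservation Mgh = ½(1+k)Mv² gives v = √(2gh/(1+k)) = √(2 × 9.8 × 3.53 / 1.5) = 6.792 m/s.
Then ω = v/R = 6.792 / 0.23 ≈ 29.5 rad/s.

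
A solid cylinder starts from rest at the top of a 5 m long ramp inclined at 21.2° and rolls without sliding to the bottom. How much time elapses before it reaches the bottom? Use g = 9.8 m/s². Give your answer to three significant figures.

The moment of inertia is (1/2)MR², giving k ≡ I/(MR²) = 0.5.
Newton's second law down the slope: Mg sinθ − f = Ma. The torque equation fR = Iα (with α = a/R) gives f = kMa.
Hence a = g sinθ/(1+k) = 9.8×sin21.2°/1.5 = 2.363 m/s².
Starting from rest, L = ½at², so t = √(2L/a) = √(2×5/2.363) ≈ 2.06 s.

t ≈ 2.06 s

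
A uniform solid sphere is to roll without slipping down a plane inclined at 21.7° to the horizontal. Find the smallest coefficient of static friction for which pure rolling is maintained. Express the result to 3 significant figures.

Here I = (2/5)MR², so the shape factor k = I/(MR²) = 0.4.
Along the incline Mg sinθ − f = Ma, and torque about the center fR = Iα = kMR²(a/R) gives f = kMa.
These give a = g sinθ/(1+k) and the required friction f = kMg sinθ/(1+k).
With N = Mg cosθ, the no-slip condition f ≤ μN gives μ_min = f/N = k tanθ/(1+k).
μ_min = 0.4 × tan21.7° / 1.4 ≈ 0.114.

μ_min ≈ 0.114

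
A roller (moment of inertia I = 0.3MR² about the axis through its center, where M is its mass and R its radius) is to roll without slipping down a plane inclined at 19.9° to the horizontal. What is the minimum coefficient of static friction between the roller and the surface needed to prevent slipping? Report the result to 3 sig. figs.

The moment of inertia is 0.3MR², giving k ≡ I/(MR²) = 0.3.
Along the incline Mg sinθ − f = Ma, and torque about the center fR = Iα = kMR²(a/R) gives f = kMa.
These give a = g sinθ/(1+k) and the required friction f = kMg sinθ/(1+k).
With N = Mg cosθ, the no-slip condition f ≤ μN gives μ_min = f/N = k tanθ/(1+k).
μ_min = 0.3 × tan19.9° / 1.3 ≈ 0.0835.

μ_min ≈ 0.0835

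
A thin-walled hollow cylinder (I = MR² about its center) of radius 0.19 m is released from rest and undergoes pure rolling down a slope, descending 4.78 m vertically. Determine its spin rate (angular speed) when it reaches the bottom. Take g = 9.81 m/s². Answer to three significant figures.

ω ≈ 36.0 rad/s

The moment of inertia is MR², giving k ≡ I/(MR²) = 1.
Since it rolls without slipping, ω = v/R and KE = ½Mv² + ½Iω² = ½(1+k)Mv² = Mv².
Energy conservation Mgh = ½(1+k)Mv² gives v = √(2gh/(1+k)) = √(2 × 9.81 × 4.78 / 2) = 6.848 m/s.
The angular speed follows from ω = v/R = 6.848/0.19 ≈ 36.0 rad/s.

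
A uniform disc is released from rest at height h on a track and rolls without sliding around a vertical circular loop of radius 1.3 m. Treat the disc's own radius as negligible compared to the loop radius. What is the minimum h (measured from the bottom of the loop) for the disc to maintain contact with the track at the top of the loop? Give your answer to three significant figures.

h_min ≈ 3.58 m

Here I = (1/2)MR², so the shape factor k = I/(MR²) = 0.5.
At the top, contact is just lost when gravity alone supplies the centripetal force: Mg = Mv_top²/r, i.e. v_top² = gr.
With ω = v/R, the kinetic energy at speed v is ½(1+k)Mv² = (3/4)Mv².
Energy conservation from release (height h) to the top (height 2r): Mgh = Mg(2r) + (3/4)M·gr.
Thus h_min = 2r + (1+k)r/2 = r(2 + 1.5/2) = 1.3 × 2.75 ≈ 3.58 m.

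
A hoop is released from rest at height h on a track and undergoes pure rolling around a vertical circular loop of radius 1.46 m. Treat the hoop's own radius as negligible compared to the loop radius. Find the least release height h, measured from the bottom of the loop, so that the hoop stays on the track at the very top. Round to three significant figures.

h_min ≈ 4.38 m

Here I = MR², so the shape factor k = I/(MR²) = 1.
At the top, contact is just lost when gravity alone supplies the centripetal force: Mg = Mv_top²/r, i.e. v_top² = gr.
With ω = v/R, the kinetic energy at speed v is ½(1+k)Mv² = Mv².
Energy conservation from release (height h) to the top (height 2r): Mgh = Mg(2r) + M·gr.
Thus h_min = 2r + (1+k)r/2 = r(2 + 2/2) = 1.46 × 3 ≈ 4.38 m.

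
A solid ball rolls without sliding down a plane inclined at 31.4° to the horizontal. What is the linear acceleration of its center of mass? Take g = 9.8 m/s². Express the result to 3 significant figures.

With I = (2/5)MR², the ratio k = I/(MR²) is 0.4.
Newton's second law down the slope: Mg sinθ − f = Ma. The torque equation fR = Iα (with α = a/R) gives f = kMa.
Eliminating f: Mg sinθ = (1+k)Ma, so a = g sinθ/(1+k) = 9.8 × sin31.4° / 1.4 ≈ 3.65 m/s².

a ≈ 3.65 m/s²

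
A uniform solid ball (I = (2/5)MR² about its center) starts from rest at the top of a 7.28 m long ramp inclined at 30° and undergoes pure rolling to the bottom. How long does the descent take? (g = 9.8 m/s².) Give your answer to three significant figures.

The moment of inertia is (2/5)MR², giving k ≡ I/(MR²) = 0.4.
Newton's second law down the slope: Mg sinθ − f = Ma. The torque equation fR = Iα (with α = a/R) gives f = kMa.
Hence a = g sinθ/(1+k) = 9.8×sin30°/1.4 = 3.5 m/s².
Starting from rest, L = ½at², so t = √(2L/a) = √(2×7.28/3.5) ≈ 2.04 s.

t ≈ 2.04 s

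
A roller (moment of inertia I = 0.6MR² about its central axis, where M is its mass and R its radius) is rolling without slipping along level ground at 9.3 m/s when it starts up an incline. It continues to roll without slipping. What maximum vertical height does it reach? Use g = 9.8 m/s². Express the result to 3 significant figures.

Here I = 0.6MR², so the shape factor k = I/(MR²) = 0.6.
Since it rolls without slipping, ω = v/R and KE = ½Mv² + ½Iω² = ½(1+k)Mv² = (4/5)Mv².
All of this converts to potential energy at the highest point: (4/5)Mv₀² = Mgh.
Thus h = (1+k)v₀²/(2g) = 1.6 × 9.3² / (2 × 9.8) ≈ 7.06 m.

h ≈ 7.06 m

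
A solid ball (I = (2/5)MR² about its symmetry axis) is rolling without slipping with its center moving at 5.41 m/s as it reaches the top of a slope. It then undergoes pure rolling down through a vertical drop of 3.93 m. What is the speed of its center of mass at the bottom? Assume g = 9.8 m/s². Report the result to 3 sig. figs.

v ≈ 9.18 m/s

The moment of inertia is (2/5)MR², giving k ≡ I/(MR²) = 0.4.
The rolling condition ω = v/R makes the rotational term ½I(v/R)² = ½kMv², so KE_total = ½(1+k)Mv² = (7/10)Mv².
Energy conservation: (7/10)Mv₀² + Mgh = (7/10)Mv², so v² = v₀² + 2gh/(1+k).
v = √(5.41² + 2×9.8×3.93/1.4) = √84.29 ≈ 9.18 m/s.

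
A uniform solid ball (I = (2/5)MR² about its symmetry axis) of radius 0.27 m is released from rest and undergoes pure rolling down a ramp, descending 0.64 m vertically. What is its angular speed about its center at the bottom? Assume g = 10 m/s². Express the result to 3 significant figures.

Here I = (2/5)MR², so the shape factor k = I/(MR²) = 0.4.
The rolling condition ω = v/R makes the rotational term ½I(v/R)² = ½kMv², so KE_total = ½(1+k)Mv² = (7/10)Mv².
Energy conservation Mgh = ½(1+k)Mv² gives v = √(2gh/(1+k)) = √(2 × 10 × 0.64 / 1.4) = 3.024 m/s.
Then ω = v/R = 3.024 / 0.27 ≈ 11.2 rad/s.

ω ≈ 11.2 rad/s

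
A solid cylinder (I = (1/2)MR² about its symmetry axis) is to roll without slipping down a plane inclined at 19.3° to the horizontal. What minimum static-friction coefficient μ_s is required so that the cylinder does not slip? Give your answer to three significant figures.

With I = (1/2)MR², the ratio k = I/(MR²) is 0.5.
Along the incline Mg sinθ − f = Ma, and torque about the center fR = Iα = kMR²(a/R) gives f = kMa.
These give a = g sinθ/(1+k) and the required friction f = kMg sinθ/(1+k).
The normal force is N = Mg cosθ, so μ_min = f/N = k tanθ/(1+k).
μ_min = 0.5 × tan19.3° / 1.5 ≈ 0.117.

μ_min ≈ 0.117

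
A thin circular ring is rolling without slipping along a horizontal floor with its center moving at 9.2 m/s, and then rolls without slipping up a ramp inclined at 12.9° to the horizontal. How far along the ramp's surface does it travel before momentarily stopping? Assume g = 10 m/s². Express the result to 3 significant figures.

d ≈ 37.9 m

With I = MR², the ratio k = I/(MR²) is 1.
The rolling condition ω = v/R makes the rotational term ½I(v/R)² = ½kMv², so KE_total = ½(1+k)Mv² = Mv².
Setting this equal to Mgh gives the vertical rise h = (1+k)v₀²/(2g) = 2×9.2²/(2×10) = 8.464 m.
The distance along the slope is d = h/sinθ = 8.464/sin12.9° ≈ 37.9 m.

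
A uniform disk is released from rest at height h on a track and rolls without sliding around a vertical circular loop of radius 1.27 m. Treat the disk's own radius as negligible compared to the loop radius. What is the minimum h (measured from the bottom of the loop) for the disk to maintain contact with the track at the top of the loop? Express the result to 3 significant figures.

h_min ≈ 3.49 m

For this body I = (1/2)MR², i.e. k = I/(MR²) = 0.5.
At the top, contact is just lost when gravity alone supplies the centripetal force: Mg = Mv_top²/r, i.e. v_top² = gr.
With ω = v/R, the kinetic energy at speed v is ½(1+k)Mv² = (3/4)Mv².
Energy conservation from release (height h) to the top (height 2r): Mgh = Mg(2r) + (3/4)M·gr.
Thus h_min = 2r + (1+k)r/2 = r(2 + 1.5/2) = 1.27 × 2.75 ≈ 3.49 m.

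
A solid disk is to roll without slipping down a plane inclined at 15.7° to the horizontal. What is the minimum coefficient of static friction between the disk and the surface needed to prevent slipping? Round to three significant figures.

μ_min ≈ 0.0937

Here I = (1/2)MR², so the shape factor k = I/(MR²) = 0.5.
Translational: Mg sinθ − f = Ma. Rotational about the CM: fR = Iα = kMRa, so f = kMa.
These give a = g sinθ/(1+k) and the required friction f = kMg sinθ/(1+k).
With N = Mg cosθ, the no-slip condition f ≤ μN gives μ_min = f/N = k tanθ/(1+k).
μ_min = 0.5 × tan15.7° / 1.5 ≈ 0.0937.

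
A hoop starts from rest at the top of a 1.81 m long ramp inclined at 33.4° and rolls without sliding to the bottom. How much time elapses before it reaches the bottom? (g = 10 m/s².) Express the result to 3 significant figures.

t ≈ 1.15 s

For this body I = MR², i.e. k = I/(MR²) = 1.
Along the incline Mg sinθ − f = Ma, and torque about the center fR = Iα = kMR²(a/R) gives f = kMa.
Hence a = g sinθ/(1+k) = 10×sin33.4°/2 = 2.752 m/s².
Starting from rest, L = ½at², so t = √(2L/a) = √(2×1.81/2.752) ≈ 1.15 s.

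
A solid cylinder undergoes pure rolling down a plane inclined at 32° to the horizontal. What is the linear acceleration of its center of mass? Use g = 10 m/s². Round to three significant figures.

a ≈ 3.53 m/s²

The moment of inertia is (1/2)MR², giving k ≡ I/(MR²) = 0.5.
Along the incline Mg sinθ − f = Ma, and torque about the center fR = Iα = kMR²(a/R) gives f = kMa.
Eliminating f: Mg sinθ = (1+k)Ma, so a = g sinθ/(1+k) = 10 × sin32° / 1.5 ≈ 3.53 m/s².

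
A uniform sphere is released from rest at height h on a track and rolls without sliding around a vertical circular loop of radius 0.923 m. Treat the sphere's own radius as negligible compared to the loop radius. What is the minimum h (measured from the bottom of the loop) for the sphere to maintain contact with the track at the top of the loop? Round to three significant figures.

For this body I = (2/5)MR², i.e. k = I/(MR²) = 0.4.
At the top of the loop, the minimum-contact condition is Mg = Mv_top²/r, so v_top² = gr.
With ω = v/R, the kinetic energy at speed v is ½(1+k)Mv² = (7/10)Mv².
Energy conservation from release (height h) to the top (height 2r): Mgh = Mg(2r) + (7/10)M·gr.
Thus h_min = 2r + (1+k)r/2 = r(2 + 1.4/2) = 0.923 × 2.7 ≈ 2.49 m.

h_min ≈ 2.49 m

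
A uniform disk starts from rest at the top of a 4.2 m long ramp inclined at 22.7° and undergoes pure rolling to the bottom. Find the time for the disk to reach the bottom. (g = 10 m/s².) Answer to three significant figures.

Here I = (1/2)MR², so the shape factor k = I/(MR²) = 0.5.
Along the incline Mg sinθ − f = Ma, and torque about the center fR = Iα = kMR²(a/R) gives f = kMa.
Hence a = g sinθ/(1+k) = 10×sin22.7°/1.5 = 2.573 m/s².
Starting from rest, L = ½at², so t = √(2L/a) = √(2×4.2/2.573) ≈ 1.81 s.

t ≈ 1.81 s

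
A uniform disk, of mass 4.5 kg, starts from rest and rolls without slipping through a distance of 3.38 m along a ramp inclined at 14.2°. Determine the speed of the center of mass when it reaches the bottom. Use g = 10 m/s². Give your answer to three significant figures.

v ≈ 3.32 m/s

Here I = (1/2)MR², so the shape factor k = I/(MR²) = 0.5.
Rolling without slipping gives ω = v/R, so the total kinetic energy is ½Mv² + ½Iω² = ½(1+k)Mv² = (3/4)Mv².
The vertical drop is h = L sinθ = 3.38 × sin14.2° = 0.8291 m.
Setting Mgh = (3/4)Mv² gives v = √(2gh/(1+k)) = √(2·10·0.8291/1.5) ≈ 3.32 m/s.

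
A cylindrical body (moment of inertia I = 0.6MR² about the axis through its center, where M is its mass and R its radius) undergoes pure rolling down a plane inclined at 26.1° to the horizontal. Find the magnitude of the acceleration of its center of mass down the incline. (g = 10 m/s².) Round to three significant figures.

For this body I = 0.6MR², i.e. k = I/(MR²) = 0.6.
Along the incline Mg sinθ − f = Ma, and torque about the center fR = Iα = kMR²(a/R) gives f = kMa.
Eliminating f: Mg sinθ = (1+k)Ma, so a = g sinθ/(1+k) = 10 × sin26.1° / 1.6 ≈ 2.75 m/s².

a ≈ 2.75 m/s²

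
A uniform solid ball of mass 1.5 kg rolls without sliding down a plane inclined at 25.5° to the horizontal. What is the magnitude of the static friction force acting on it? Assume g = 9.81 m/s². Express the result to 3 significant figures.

The moment of inertia is (2/5)MR², giving k ≡ I/(MR²) = 0.4.
Newton's second law down the slope: Mg sinθ − f = Ma. The torque equation fR = Iα (with α = a/R) gives f = kMa.
Combining, a = g sinθ/(1+k) and f = kMa = kMg sinθ/(1+k).
f = 0.4 × 1.5 × 9.81 × sin25.5° / 1.4 ≈ 1.81 N.

f ≈ 1.81 N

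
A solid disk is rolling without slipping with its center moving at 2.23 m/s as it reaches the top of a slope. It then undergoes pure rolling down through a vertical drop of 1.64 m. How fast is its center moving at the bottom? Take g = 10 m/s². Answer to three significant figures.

Here I = (1/2)MR², so the shape factor k = I/(MR²) = 0.5.
Since it rolls without slipping, ω = v/R and KE = ½Mv² + ½Iω² = ½(1+k)Mv² = (3/4)Mv².
Conserving energy between top and bottom: (3/4)Mv² = (3/4)Mv₀² + Mgh, hence v² = v₀² + 2gh/(1+k).
v = √(2.23² + 2×10×1.64/1.5) = √26.84 ≈ 5.18 m/s.

v ≈ 5.18 m/s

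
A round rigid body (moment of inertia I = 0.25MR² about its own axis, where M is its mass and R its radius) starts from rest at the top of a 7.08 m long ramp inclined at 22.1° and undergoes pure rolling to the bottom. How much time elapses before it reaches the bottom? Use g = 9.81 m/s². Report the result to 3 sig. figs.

Here I = 0.25MR², so the shape factor k = I/(MR²) = 0.25.
Translational: Mg sinθ − f = Ma. Rotational about the CM: fR = Iα = kMRa, so f = kMa.
Hence a = g sinθ/(1+k) = 9.81×sin22.1°/1.25 = 2.953 m/s².
Starting from rest, L = ½at², so t = √(2L/a) = √(2×7.08/2.953) ≈ 2.19 s.

t ≈ 2.19 s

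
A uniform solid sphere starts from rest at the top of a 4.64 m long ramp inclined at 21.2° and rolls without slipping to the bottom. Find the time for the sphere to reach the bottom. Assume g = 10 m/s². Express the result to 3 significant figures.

t ≈ 1.90 s

For this body I = (2/5)MR², i.e. k = I/(MR²) = 0.4.
Translational: Mg sinθ − f = Ma. Rotational about the CM: fR = Iα = kMRa, so f = kMa.
Hence a = g sinθ/(1+k) = 10×sin21.2°/1.4 = 2.583 m/s².
With constant a from rest, t = √(2L/a) = √(2·4.64/2.583) ≈ 1.90 s.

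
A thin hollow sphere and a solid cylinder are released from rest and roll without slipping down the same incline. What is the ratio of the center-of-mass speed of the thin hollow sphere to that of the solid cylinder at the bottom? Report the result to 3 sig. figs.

Each satisfies Mgh = ½(1+k)Mv² with k = I/(MR²), so v ∝ 1/√(1+k).
For the thin hollow sphere k = 2/3; for the solid cylinder k = 0.5.
v₁/v₂ = √((1+k₂)/(1+k₁)) = √(1.5/1.667) ≈ 0.949.

v_ratio ≈ 0.949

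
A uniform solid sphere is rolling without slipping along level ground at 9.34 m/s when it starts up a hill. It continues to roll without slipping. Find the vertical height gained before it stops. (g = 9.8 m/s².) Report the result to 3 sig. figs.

The moment of inertia is (2/5)MR², giving k ≡ I/(MR²) = 0.4.
The rolling condition ω = v/R makes the rotational term ½I(v/R)² = ½kMv², so KE_total = ½(1+k)Mv² = (7/10)Mv².
At the top the kinetic energy is zero, so (7/10)Mv₀² = Mgh.
Thus h = (1+k)v₀²/(2g) = 1.4 × 9.34² / (2 × 9.8) ≈ 6.23 m.

h ≈ 6.23 m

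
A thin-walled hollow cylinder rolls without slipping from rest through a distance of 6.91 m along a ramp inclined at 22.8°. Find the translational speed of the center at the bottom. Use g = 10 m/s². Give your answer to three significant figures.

v ≈ 5.17 m/s

Here I = MR², so the shape factor k = I/(MR²) = 1.
Since it rolls without slipping, ω = v/R and KE = ½Mv² + ½Iω² = ½(1+k)Mv² = Mv².
The vertical drop is h = L sinθ = 6.91 × sin22.8° = 2.678 m.
Energy conservation: Mgh = Mv², so v = √(2gh/(1+k)) = √(2 × 10 × 2.678 / 2) ≈ 5.17 m/s.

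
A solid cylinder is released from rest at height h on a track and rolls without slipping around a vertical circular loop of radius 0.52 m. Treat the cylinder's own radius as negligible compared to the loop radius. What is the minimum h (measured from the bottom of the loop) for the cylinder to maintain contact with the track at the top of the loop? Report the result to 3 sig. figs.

h_min ≈ 1.43 m

With I = (1/2)MR², the ratio k = I/(MR²) is 0.5.
At the top of the loop, the minimum-contact condition is Mg = Mv_top²/r, so v_top² = gr.
With ω = v/R, the kinetic energy at speed v is ½(1+k)Mv² = (3/4)Mv².
Energy conservation from release (height h) to the top (height 2r): Mgh = Mg(2r) + (3/4)M·gr.
Thus h_min = 2r + (1+k)r/2 = r(2 + 1.5/2) = 0.52 × 2.75 ≈ 1.43 m.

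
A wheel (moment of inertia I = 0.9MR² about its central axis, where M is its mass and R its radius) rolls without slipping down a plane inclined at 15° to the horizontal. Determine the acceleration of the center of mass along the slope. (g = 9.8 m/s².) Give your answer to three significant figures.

The moment of inertia is 0.9MR², giving k ≡ I/(MR²) = 0.9.
Along the incline Mg sinθ − f = Ma, and torque about the center fR = Iα = kMR²(a/R) gives f = kMa.
Eliminating f: Mg sinθ = (1+k)Ma, so a = g sinθ/(1+k) = 9.8 × sin15° / 1.9 ≈ 1.33 m/s².

a ≈ 1.33 m/s²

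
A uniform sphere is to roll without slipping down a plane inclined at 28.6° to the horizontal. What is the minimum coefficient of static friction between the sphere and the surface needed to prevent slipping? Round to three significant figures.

μ_min ≈ 0.156

With I = (2/5)MR², the ratio k = I/(MR²) is 0.4.
Newton's second law down the slope: Mg sinθ − f = Ma. The torque equation fR = Iα (with α = a/R) gives f = kMa.
These give a = g sinθ/(1+k) and the required friction f = kMg sinθ/(1+k).
The normal force is N = Mg cosθ, so μ_min = f/N = k tanθ/(1+k).
μ_min = 0.4 × tan28.6° / 1.4 ≈ 0.156.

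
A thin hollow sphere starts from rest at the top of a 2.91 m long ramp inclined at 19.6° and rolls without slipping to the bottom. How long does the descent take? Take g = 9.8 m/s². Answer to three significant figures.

The moment of inertia is (2/3)MR², giving k ≡ I/(MR²) = 2/3.
Along the incline Mg sinθ − f = Ma, and torque about the center fR = Iα = kMR²(a/R) gives f = kMa.
Hence a = g sinθ/(1+k) = 9.8×sin19.6°/1.667 = 1.972 m/s².
With constant a from rest, t = √(2L/a) = √(2·2.91/1.972) ≈ 1.72 s.

t ≈ 1.72 s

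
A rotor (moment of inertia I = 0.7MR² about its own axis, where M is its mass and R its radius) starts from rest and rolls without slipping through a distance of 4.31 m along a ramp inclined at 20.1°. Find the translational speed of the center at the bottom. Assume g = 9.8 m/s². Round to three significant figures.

The moment of inertia is 0.7MR², giving k ≡ I/(MR²) = 0.7.
Rolling without slipping gives ω = v/R, so the total kinetic energy is ½Mv² + ½Iω² = ½(1+k)Mv² = (17/20)Mv².
The vertical drop is h = L sinθ = 4.31 × sin20.1° = 1.481 m.
Energy conservation: Mgh = (17/20)Mv², so v = √(2gh/(1+k)) = √(2 × 9.8 × 1.481 / 1.7) ≈ 4.13 m/s.

v ≈ 4.13 m/s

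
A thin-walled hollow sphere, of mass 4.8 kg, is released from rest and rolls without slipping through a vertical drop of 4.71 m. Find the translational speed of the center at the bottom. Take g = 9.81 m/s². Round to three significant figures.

For this body I = (2/3)MR², i.e. k = I/(MR²) = 2/3.
The rolling condition ω = v/R makes the rotational term ½I(v/R)² = ½kMv², so KE_total = ½(1+k)Mv² = (5/6)Mv².
Setting Mgh = (5/6)Mv² gives v = √(2gh/(1+k)) = √(2·9.81·4.71/1.667) ≈ 7.45 m/s.

v ≈ 7.45 m/s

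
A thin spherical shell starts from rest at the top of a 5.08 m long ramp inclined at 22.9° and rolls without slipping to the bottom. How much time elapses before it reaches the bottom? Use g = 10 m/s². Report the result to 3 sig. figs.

t ≈ 2.09 s

For this body I = (2/3)MR², i.e. k = I/(MR²) = 2/3.
Along the incline Mg sinθ − f = Ma, and torque about the center fR = Iα = kMR²(a/R) gives f = kMa.
Hence a = g sinθ/(1+k) = 10×sin22.9°/1.667 = 2.335 m/s².
Starting from rest, L = ½at², so t = √(2L/a) = √(2×5.08/2.335) ≈ 2.09 s.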